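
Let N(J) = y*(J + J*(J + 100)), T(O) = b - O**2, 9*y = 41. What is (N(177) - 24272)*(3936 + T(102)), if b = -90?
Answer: -1310869876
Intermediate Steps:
y = 41/9 (y = (1/9)*41 = 41/9 ≈ 4.5556)
T(O) = -90 - O**2
N(J) = 41*J/9 + 41*J*(100 + J)/9 (N(J) = 41*(J + J*(J + 100))/9 = 41*(J + J*(100 + J))/9 = 41*J/9 + 41*J*(100 + J)/9)
(N(177) - 24272)*(3936 + T(102)) = ((41/9)*177*(101 + 177) - 24272)*(3936 + (-90 - 1*102**2)) = ((41/9)*177*278 - 24272)*(3936 + (-90 - 1*10404)) = (672482/3 - 24272)*(3936 + (-90 - 10404)) = 599666*(3936 - 10494)/3 = (599666/3)*(-6558) = -1310869876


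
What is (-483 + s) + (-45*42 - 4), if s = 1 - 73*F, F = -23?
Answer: -697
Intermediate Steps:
s = 1680 (s = 1 - 73*(-23) = 1 + 1679 = 1680)
(-483 + s) + (-45*42 - 4) = (-483 + 1680) + (-45*42 - 4) = 1197 + (-1890 - 4) = 1197 - 1894 = -697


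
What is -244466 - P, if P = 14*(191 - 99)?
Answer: -245754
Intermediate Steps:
P = 1288 (P = 14*92 = 1288)
-244466 - P = -244466 - 1*1288 = -244466 - 1288 = -245754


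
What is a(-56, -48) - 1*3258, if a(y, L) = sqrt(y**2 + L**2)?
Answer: -3258 + 8*sqrt(85) ≈ -3184.2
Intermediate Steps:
a(y, L) = sqrt(L**2 + y**2)
a(-56, -48) - 1*3258 = sqrt((-48)**2 + (-56)**2) - 1*3258 = sqrt(2304 + 3136) - 3258 = sqrt(5440) - 3258 = 8*sqrt(85) - 3258 = -3258 + 8*sqrt(85)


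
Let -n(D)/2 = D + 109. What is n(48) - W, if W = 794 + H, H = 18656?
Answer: -19764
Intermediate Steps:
n(D) = -218 - 2*D (n(D) = -2*(D + 109) = -2*(109 + D) = -218 - 2*D)
W = 19450 (W = 794 + 18656 = 19450)
n(48) - W = (-218 - 2*48) - 1*19450 = (-218 - 96) - 19450 = -314 - 19450 = -19764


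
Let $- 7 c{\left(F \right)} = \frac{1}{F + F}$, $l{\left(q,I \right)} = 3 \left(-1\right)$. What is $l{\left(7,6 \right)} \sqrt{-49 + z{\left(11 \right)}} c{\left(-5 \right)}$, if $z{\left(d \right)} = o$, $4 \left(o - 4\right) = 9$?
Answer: $- \frac{9 i \sqrt{19}}{140} \approx - 0.28021 i$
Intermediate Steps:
$l{\left(q,I \right)} = -3$
$o = \frac{25}{4}$ ($o = 4 + \frac{1}{4} \cdot 9 = 4 + \frac{9}{4} = \frac{25}{4} \approx 6.25$)
$c{\left(F \right)} = - \frac{1}{14 F}$ ($c{\left(F \right)} = - \frac{1}{7 \left(F + F\right)} = - \frac{1}{7 \cdot 2 F} = - \frac{\frac{1}{2} \frac{1}{F}}{7} = - \frac{1}{14 F}$)
$z{\left(d \right)} = \frac{25}{4}$
$l{\left(7,6 \right)} \sqrt{-49 + z{\left(11 \right)}} c{\left(-5 \right)} = - 3 \sqrt{-49 + \frac{25}{4}} \left(- \frac{1}{14 \left(-5\right)}\right) = - 3 \sqrt{- \frac{171}{4}} \left(\left(- \frac{1}{14}\right) \left(- \frac{1}{5}\right)\right) = - 3 \frac{3 i \sqrt{19}}{2} \cdot \frac{1}{70} = - \frac{9 i \sqrt{19}}{2} \cdot \frac{1}{70} = - \frac{9 i \sqrt{19}}{140}$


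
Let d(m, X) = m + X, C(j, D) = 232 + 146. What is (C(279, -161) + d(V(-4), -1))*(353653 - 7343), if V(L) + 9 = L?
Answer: 126056840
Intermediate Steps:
C(j, D) = 378
V(L) = -9 + L
d(m, X) = X + m
(C(279, -161) + d(V(-4), -1))*(353653 - 7343) = (378 + (-1 + (-9 - 4)))*(353653 - 7343) = (378 + (-1 - 13))*346310 = (378 - 14)*346310 = 364*346310 = 126056840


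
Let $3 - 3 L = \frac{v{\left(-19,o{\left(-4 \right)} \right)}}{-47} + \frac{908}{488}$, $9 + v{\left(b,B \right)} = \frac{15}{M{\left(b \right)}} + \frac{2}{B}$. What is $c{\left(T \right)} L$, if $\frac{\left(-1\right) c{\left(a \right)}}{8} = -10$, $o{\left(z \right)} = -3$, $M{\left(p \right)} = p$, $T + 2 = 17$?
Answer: $\frac{11986760}{490257} \approx 24.45$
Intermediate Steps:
$T = 15$ ($T = -2 + 17 = 15$)
$c{\left(a \right)} = 80$ ($c{\left(a \right)} = \left(-8\right) \left(-10\right) = 80$)
$v{\left(b,B \right)} = -9 + \frac{2}{B} + \frac{15}{b}$ ($v{\left(b,B \right)} = -9 + \left(\frac{15}{b} + \frac{2}{B}\right) = -9 + \left(\frac{2}{B} + \frac{15}{b}\right) = -9 + \frac{2}{B} + \frac{15}{b}$)
$L = \frac{299669}{980514}$ ($L = 1 - \frac{\frac{-9 + \frac{2}{-3} + \frac{15}{-19}}{-47} + \frac{908}{488}}{3} = 1 - \frac{\left(-9 + 2 \left(- \frac{1}{3}\right) + 15 \left(- \frac{1}{19}\right)\right) \left(- \frac{1}{47}\right) + 908 \cdot \frac{1}{488}}{3} = 1 - \frac{\left(-9 - \frac{2}{3} - \frac{15}{19}\right) \left(- \frac{1}{47}\right) + \frac{227}{122}}{3} = 1 - \frac{\left(- \frac{596}{57}\right) \left(- \frac{1}{47}\right) + \frac{227}{122}}{3} = 1 - \frac{\frac{596}{2679} + \frac{227}{122}}{3} = 1 - \frac{680845}{980514} = \frac{299669}{980514} \approx 0.30562$)
$c{\left(T \right)} L = 80 \cdot \frac{299669}{980514} = \frac{11986760}{490257}$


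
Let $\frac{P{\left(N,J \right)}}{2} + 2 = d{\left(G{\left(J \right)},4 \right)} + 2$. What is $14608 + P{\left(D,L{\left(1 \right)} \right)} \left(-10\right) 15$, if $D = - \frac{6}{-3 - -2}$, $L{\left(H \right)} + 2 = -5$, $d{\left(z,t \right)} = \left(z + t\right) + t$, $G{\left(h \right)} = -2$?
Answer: $12808$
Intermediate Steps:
$d{\left(z,t \right)} = z + 2 t$ ($d{\left(z,t \right)} = \left(t + z\right) + t = z + 2 t$)
$L{\left(H \right)} = -7$ ($L{\left(H \right)} = -2 - 5 = -7$)
$D = 6$ ($D = - \frac{6}{-3 + 2} = - \frac{6}{-1} = \left(-6\right) \left(-1\right) = 6$)
$P{\left(N,J \right)} = 12$ ($P{\left(N,J \right)} = -4 + 2 \left(\left(-2 + 2 \cdot 4\right) + 2\right) = -4 + 2 \left(\left(-2 + 8\right) + 2\right) = -4 + 2 \left(6 + 2\right) = -4 + 2 \cdot 8 = -4 + 16 = 12$)
$14608 + P{\left(D,L{\left(1 \right)} \right)} \left(-10\right) 15 = 14608 + 12 \left(-10\right) 15 = 14608 - 1800 = 12808$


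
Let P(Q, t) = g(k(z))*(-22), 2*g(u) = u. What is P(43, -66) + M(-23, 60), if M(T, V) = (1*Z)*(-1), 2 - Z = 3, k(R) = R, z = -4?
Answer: 45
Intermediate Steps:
g(u) = u/2
P(Q, t) = 44 (P(Q, t) = ((½)*(-4))*(-22) = -2*(-22) = 44)
Z = -1 (Z = 2 - 1*3 = 2 - 3 = -1)
M(T, V) = 1 (M(T, V) = (1*(-1))*(-1) = -1*(-1) = 1)
P(43, -66) + M(-23, 60) = 44 + 1 = 45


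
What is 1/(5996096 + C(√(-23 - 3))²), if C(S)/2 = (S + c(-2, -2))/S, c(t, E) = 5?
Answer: 13*I/(10*(2*√26 + 7794925*I)) ≈ 1.6678e-7 + 2.1819e-13*I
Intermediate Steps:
C(S) = 2*(5 + S)/S (C(S) = 2*((S + 5)/S) = 2*((5 + S)/S) = 2*(5 + S)/S)
1/(5996096 + C(√(-23 - 3))²) = 1/(5996096 + (2 + 10/(√(-23 - 3)))²) = 1/(5996096 + (2 + 10/(√(-26)))²) = 1/(5996096 + (2 + 10/((I*√26)))²) = 1/(5996096 + (2 + 10*(-I*√26/26))²) = 1/(5996096 + (2 - 5*I*√26/13)²)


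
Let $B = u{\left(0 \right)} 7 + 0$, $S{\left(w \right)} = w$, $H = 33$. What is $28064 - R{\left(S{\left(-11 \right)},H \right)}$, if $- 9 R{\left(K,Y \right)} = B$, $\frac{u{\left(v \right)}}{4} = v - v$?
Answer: $28064$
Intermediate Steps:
$u{\left(v \right)} = 0$ ($u{\left(v \right)} = 4 \left(v - v\right) = 4 \cdot 0 = 0$)
$B = 0$ ($B = 0 \cdot 7 + 0 = 0 + 0 = 0$)
$R{\left(K,Y \right)} = 0$ ($R{\left(K,Y \right)} = \left(- \frac{1}{9}\right) 0 = 0$)
$28064 - R{\left(S{\left(-11 \right)},H \right)} = 28064 - 0 = 28064 + 0 = 28064$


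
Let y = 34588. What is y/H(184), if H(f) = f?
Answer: 8647/46 ≈ 187.98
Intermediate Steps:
y/H(184) = 34588/184 = 34588*(1/184) = 8647/46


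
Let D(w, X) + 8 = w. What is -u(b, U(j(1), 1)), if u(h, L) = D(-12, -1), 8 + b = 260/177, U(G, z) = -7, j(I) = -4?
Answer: 20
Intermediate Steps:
D(w, X) = -8 + w
b = -1156/177 (b = -8 + 260/177 = -1156/177 ≈ -6.5311)
u(h, L) = -20 (u(h, L) = -8 - 12 = -20)
-u(b, U(j(1), 1)) = -1*(-20) = 20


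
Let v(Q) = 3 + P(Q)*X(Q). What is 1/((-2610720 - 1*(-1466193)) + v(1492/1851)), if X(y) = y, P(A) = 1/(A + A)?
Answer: -2/2289047 ≈ -8.7373e-7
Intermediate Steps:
P(A) = 1/(2*A)
v(Q) = 7/2 (v(Q) = 3 + (1/(2*Q))*Q = 3 + ½ = 7/2)
1/((-2610720 - 1*(-1466193)) + v(1492/1851)) = 1/((-2610720 - 1*(-1466193)) + 7/2) = 1/((-2610720 + 1466193) + 7/2) = 1/(-1144527 + 7/2) = 1/(-2289047/2) = -2/2289047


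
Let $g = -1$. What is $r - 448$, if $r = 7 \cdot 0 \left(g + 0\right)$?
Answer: $-448$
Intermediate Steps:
$r = 0$ ($r = 7 \cdot 0 \left(-1 + 0\right) = 0 \left(-1\right) = 0$)
$r - 448 = 0 - 448 = -448$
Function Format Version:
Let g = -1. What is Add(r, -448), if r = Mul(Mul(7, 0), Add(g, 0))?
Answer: -448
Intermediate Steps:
r = 0 (r = Mul(Mul(7, 0), Add(-1, 0)) = Mul(0, -1) = 0)
Add(r, -448) = Add(0, -448) = -448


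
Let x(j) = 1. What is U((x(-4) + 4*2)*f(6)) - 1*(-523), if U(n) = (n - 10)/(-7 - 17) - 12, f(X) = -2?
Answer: 3073/6 ≈ 512.17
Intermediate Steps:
U(n) = -139/12 - n/24 (U(n) = (-10 + n)/(-24) - 12 = (-10 + n)*(-1/24) - 12 = (5/12 - n/24) - 12 = -139/12 - n/24)
U((x(-4) + 4*2)*f(6)) - 1*(-523) = (-139/12 - (1 + 4*2)*(-2)/24) - 1*(-523) = (-139/12 - (1 + 8)*(-2)/24) + 523 = (-139/12 - 3*(-2)/8) + 523 = (-139/12 - 1/24*(-18)) + 523 = (-139/12 + 3/4) + 523 = -65/6 + 523 = 3073/6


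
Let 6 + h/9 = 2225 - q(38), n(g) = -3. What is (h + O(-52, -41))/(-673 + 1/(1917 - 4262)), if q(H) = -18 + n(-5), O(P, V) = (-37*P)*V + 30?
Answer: 68818715/789093 ≈ 87.212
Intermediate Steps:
O(P, V) = 30 - 37*P*V (O(P, V) = -37*P*V + 30 = 30 - 37*P*V)
q(H) = -21 (q(H) = -18 - 3 = -21)
h = 20160 (h = -54 + 9*(2225 - 1*(-21)) = -54 + 9*(2225 + 21) = -54 + 9*2246 = -54 + 20214 = 20160)
(h + O(-52, -41))/(-673 + 1/(1917 - 4262)) = (20160 + (30 - 37*(-52)*(-41)))/(-673 + 1/(1917 - 4262)) = (20160 + (30 - 78884))/(-673 + 1/(-2345)) = (20160 - 78854)/(-673 - 1/2345) = -58694/(-1578186/2345) = -58694*(-2345/1578186) = 68818715/789093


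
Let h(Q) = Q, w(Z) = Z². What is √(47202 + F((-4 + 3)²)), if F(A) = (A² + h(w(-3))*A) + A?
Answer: √47213 ≈ 217.29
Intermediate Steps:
F(A) = A² + 10*A (F(A) = (A² + (-3)²*A) + A = (A² + 9*A) + A = A² + 10*A)
√(47202 + F((-4 + 3)²)) = √(47202 + (-4 + 3)²*(10 + (-4 + 3)²)) = √(47202 + (-1)²*(10 + (-1)²)) = √(47202 + 1*(10 + 1)) = √(47202 + 1*11) = √(47202 + 11) = √47213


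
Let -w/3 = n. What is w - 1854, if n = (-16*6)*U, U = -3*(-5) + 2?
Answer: 3042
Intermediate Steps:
U = 17 (U = 15 + 2 = 17)
n = -1632 (n = -16*6*17 = -96*17 = -1632)
w = 4896 (w = -3*(-1632) = 4896)
w - 1854 = 4896 - 1854 = 3042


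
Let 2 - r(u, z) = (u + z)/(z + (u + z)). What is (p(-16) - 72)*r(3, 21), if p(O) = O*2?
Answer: -2288/15 ≈ -152.53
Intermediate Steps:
p(O) = 2*O
r(u, z) = 2 - (u + z)/(u + 2*z) (r(u, z) = 2 - (u + z)/(z + (u + z)) = 2 - (u + z)/(u + 2*z))
(p(-16) - 72)*r(3, 21) = (2*(-16) - 72)*((3 + 3*21)/(3 + 2*21)) = (-32 - 72)*((3 + 63)/(3 + 42)) = -104*66/45 = -104*22/15 = -2288/15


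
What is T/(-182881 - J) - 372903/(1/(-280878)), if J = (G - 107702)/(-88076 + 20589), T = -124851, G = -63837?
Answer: 1292731549700385310161/12342261586 ≈ 1.0474e+11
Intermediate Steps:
J = 171539/67487 (J = (-63837 - 107702)/(-88076 + 20589) = -171539/(-67487) = -171539*(-1/67487) = 171539/67487 ≈ 2.5418)
T/(-182881 - J) - 372903/(1/(-280878)) = -124851/(-182881 - 1*171539/67487) - 372903/(1/(-280878)) = -124851/(-182881 - 171539/67487) - 372903/(-1/280878) = -124851/(-12342261586/67487) - 372903*(-280878) = -124851*(-67487/12342261586) + 104740248834 = 8425819437/12342261586 + 104740248834 = 1292731549700385310161/12342261586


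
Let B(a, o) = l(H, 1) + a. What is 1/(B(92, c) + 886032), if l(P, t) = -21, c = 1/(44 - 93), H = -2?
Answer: 1/886103 ≈ 1.1285e-6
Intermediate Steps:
c = -1/49 (c = 1/(-49) = -1/49 ≈ -0.020408)
B(a, o) = -21 + a
1/(B(92, c) + 886032) = 1/((-21 + 92) + 886032) = 1/(71 + 886032) = 1/886103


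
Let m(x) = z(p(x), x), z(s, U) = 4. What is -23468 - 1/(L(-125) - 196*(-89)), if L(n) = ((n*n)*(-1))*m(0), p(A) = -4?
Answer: -1057374207/45056 ≈ -23468.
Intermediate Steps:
m(x) = 4
L(n) = -4*n² (L(n) = ((n*n)*(-1))*4 = (n²*(-1))*4 = -n²*4 = -4*n²)
-23468 - 1/(L(-125) - 196*(-89)) = -23468 - 1/(-4*(-125)² - 196*(-89)) = -23468 - 1/(-4*15625 + 17444) = -23468 - 1/(-62500 + 17444) = -23468 - 1/(-45056) = -23468 - 1*(-1/45056) = -23468 + 1/45056 = -1057374207/45056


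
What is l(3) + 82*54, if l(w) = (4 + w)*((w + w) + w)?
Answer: 4491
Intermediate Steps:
l(w) = 3*w*(4 + w) (l(w) = (4 + w)*(2*w + w) = (4 + w)*(3*w) = 3*w*(4 + w))
l(3) + 82*54 = 3*3*(4 + 3) + 82*54 = 3*3*7 + 4428 = 63 + 4428 = 4491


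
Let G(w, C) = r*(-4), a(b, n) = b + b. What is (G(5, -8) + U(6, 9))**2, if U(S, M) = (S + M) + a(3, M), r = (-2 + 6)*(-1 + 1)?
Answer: 441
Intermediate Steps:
a(b, n) = 2*b
r = 0 (r = 4*0 = 0)
U(S, M) = 6 + M + S (U(S, M) = (S + M) + 2*3 = (M + S) + 6 = 6 + M + S)
G(w, C) = 0 (G(w, C) = 0*(-4) = 0)
(G(5, -8) + U(6, 9))**2 = (0 + (6 + 9 + 6))**2 = (0 + 21)**2 = 21**2 = 441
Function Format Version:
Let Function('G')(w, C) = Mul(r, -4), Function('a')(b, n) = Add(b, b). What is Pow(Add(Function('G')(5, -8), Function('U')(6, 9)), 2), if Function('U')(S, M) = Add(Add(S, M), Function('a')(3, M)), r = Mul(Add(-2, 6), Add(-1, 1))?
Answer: 441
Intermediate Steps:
Function('a')(b, n) = Mul(2, b)
r = 0 (r = Mul(4, 0) = 0)
Function('U')(S, M) = Add(6, M, S) (Function('U')(S, M) = Add(Add(S, M), Mul(2, 3)) = Add(Add(M, S), 6) = Add(6, M, S))
Function('G')(w, C) = 0 (Function('G')(w, C) = Mul(0, -4) = 0)
Pow(Add(Function('G')(5, -8), Function('U')(6, 9)), 2) = Pow(Add(0, Add(6, 9, 6)), 2) = Pow(Add(0, 21), 2) = Pow(21, 2) = 441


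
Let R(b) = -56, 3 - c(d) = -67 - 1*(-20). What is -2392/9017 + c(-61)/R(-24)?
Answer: -292401/252476 ≈ -1.1581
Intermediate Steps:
c(d) = 50 (c(d) = 3 - (-67 - 1*(-20)) = 3 - (-67 + 20) = 3 - 1*(-47) = 3 + 47 = 50)
-2392/9017 + c(-61)/R(-24) = -2392/9017 + 50/(-56) = -2392*1/9017 + 50*(-1/56) = -2392/9017 - 25/28 = -292401/252476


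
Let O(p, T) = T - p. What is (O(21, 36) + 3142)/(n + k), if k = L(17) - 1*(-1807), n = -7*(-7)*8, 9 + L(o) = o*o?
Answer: 3157/2479 ≈ 1.2735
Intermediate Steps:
L(o) = -9 + o**2 (L(o) = -9 + o*o = -9 + o**2)
n = 392 (n = 49*8 = 392)
k = 2087 (k = (-9 + 17**2) - 1*(-1807) = (-9 + 289) + 1807 = 280 + 1807 = 2087)
(O(21, 36) + 3142)/(n + k) = ((36 - 1*21) + 3142)/(392 + 2087) = ((36 - 21) + 3142)/2479 = (15 + 3142)*(1/2479) = 3157*(1/2479) = 3157/2479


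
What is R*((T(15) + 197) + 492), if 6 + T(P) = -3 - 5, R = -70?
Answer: -47250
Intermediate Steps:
T(P) = -14 (T(P) = -6 + (-3 - 5) = -6 - 8 = -14)
R*((T(15) + 197) + 492) = -70*((-14 + 197) + 492) = -70*(183 + 492) = -70*675 = -47250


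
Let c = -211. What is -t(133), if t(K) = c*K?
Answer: 28063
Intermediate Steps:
t(K) = -211*K
-t(133) = -(-211)*133 = -1*(-28063) = 28063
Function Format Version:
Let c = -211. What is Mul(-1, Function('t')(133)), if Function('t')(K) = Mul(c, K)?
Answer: 28063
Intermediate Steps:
Function('t')(K) = Mul(-211, K)
Mul(-1, Function('t')(133)) = Mul(-1, Mul(-211, 133)) = Mul(-1, -28063) = 28063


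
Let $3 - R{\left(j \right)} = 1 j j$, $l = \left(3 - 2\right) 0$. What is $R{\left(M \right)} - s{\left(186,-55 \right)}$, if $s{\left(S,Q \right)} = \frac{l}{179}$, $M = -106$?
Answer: $-11233$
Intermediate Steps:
$l = 0$ ($l = 1 \cdot 0 = 0$)
$s{\left(S,Q \right)} = 0$ ($s{\left(S,Q \right)} = \frac{0}{179} = 0 \cdot \frac{1}{179} = 0$)
$R{\left(j \right)} = 3 - j^{2}$ ($R{\left(j \right)} = 3 - 1 j j = 3 - j j = 3 - j^{2}$)
$R{\left(M \right)} - s{\left(186,-55 \right)} = \left(3 - \left(-106\right)^{2}\right) - 0 = \left(3 - 11236\right) + 0 = -11233 + 0 = -11233$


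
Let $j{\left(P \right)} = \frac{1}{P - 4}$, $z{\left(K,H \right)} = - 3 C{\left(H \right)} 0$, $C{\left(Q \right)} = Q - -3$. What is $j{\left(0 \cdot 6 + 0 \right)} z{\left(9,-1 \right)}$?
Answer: $0$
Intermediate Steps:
$C{\left(Q \right)} = 3 + Q$ ($C{\left(Q \right)} = Q + 3 = 3 + Q$)
$z{\left(K,H \right)} = 0$ ($z{\left(K,H \right)} = - 3 \left(3 + H\right) 0 = \left(-9 - 3 H\right) 0 = 0$)
$j{\left(P \right)} = \frac{1}{-4 + P}$
$j{\left(0 \cdot 6 + 0 \right)} z{\left(9,-1 \right)} = \frac{1}{-4 + \left(0 \cdot 6 + 0\right)} 0 = \frac{1}{-4 + \left(0 + 0\right)} 0 = \frac{1}{-4 + 0} \cdot 0 = \frac{1}{-4} \cdot 0 = \left(- \frac{1}{4}\right) 0 = 0$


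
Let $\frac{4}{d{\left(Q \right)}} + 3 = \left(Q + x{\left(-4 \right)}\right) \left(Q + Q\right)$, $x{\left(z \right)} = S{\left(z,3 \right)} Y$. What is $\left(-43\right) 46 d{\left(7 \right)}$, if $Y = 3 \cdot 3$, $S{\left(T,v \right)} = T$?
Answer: $\frac{7912}{409} \approx 19.345$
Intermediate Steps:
$Y = 9$
$x{\left(z \right)} = 9 z$ ($x{\left(z \right)} = z 9 = 9 z$)
$d{\left(Q \right)} = \frac{4}{-3 + 2 Q \left(-36 + Q\right)}$ ($d{\left(Q \right)} = \frac{4}{-3 + \left(Q + 9 \left(-4\right)\right) \left(Q + Q\right)} = \frac{4}{-3 + \left(Q - 36\right) 2 Q} = \frac{4}{-3 + \left(-36 + Q\right) 2 Q} = \frac{4}{-3 + 2 Q \left(-36 + Q\right)}$)
$\left(-43\right) 46 d{\left(7 \right)} = \left(-43\right) 46 \frac{4}{-3 - 504 + 2 \cdot 7^{2}} = - 1978 \frac{4}{-3 - 504 + 2 \cdot 49} = - 1978 \frac{4}{-3 - 504 + 98} = - 1978 \frac{4}{-409} = - 1978 \cdot 4 \left(- \frac{1}{409}\right) = \left(-1978\right) \left(- \frac{4}{409}\right) = \frac{7912}{409}$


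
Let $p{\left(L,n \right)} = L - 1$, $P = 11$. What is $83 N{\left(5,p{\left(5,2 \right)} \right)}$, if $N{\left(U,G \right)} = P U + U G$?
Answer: $6225$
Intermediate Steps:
$p{\left(L,n \right)} = -1 + L$
$N{\left(U,G \right)} = 11 U + G U$ ($N{\left(U,G \right)} = 11 U + U G = 11 U + G U$)
$83 N{\left(5,p{\left(5,2 \right)} \right)} = 83 \cdot 5 \left(11 + \left(-1 + 5\right)\right) = 83 \cdot 5 \left(11 + 4\right) = 83 \cdot 5 \cdot 15 = 83 \cdot 75 = 6225$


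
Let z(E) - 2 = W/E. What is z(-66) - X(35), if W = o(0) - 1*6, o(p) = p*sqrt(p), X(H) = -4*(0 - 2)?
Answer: -65/11 ≈ -5.9091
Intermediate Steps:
X(H) = 8 (X(H) = -4*(-2) = 8)
o(p) = p**(3/2)
W = -6 (W = 0**(3/2) - 1*6 = 0 - 6 = -6)
z(E) = 2 - 6/E
z(-66) - X(35) = (2 - 6/(-66)) - 1*8 = (2 - 6*(-1/66)) - 8 = (2 + 1/11) - 8 = 23/11 - 8 = -65/11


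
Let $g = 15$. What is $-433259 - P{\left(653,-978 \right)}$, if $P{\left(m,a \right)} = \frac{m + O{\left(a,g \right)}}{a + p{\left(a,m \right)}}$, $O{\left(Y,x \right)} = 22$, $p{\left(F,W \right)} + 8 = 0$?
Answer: $- \frac{427192699}{986} \approx -4.3326 \cdot 10^{5}$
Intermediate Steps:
$p{\left(F,W \right)} = -8$ ($p{\left(F,W \right)} = -8 + 0 = -8$)
$P{\left(m,a \right)} = \frac{22 + m}{-8 + a}$ ($P{\left(m,a \right)} = \frac{m + 22}{a - 8} = \frac{22 + m}{-8 + a}$)
$-433259 - P{\left(653,-978 \right)} = -433259 - \frac{22 + 653}{-8 - 978} = -433259 - \frac{1}{-986} \cdot 675 = -433259 - \left(- \frac{1}{986}\right) 675 = -433259 - - \frac{675}{986} = -433259 + \frac{675}{986} = - \frac{427192699}{986}$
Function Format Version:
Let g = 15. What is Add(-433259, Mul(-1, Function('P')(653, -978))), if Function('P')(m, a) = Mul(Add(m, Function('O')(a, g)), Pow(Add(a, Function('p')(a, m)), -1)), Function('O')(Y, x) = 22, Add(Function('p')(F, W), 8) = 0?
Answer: Rational(-427192699, 986) ≈ -4.3326e+5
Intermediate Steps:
Function('p')(F, W) = -8 (Function('p')(F, W) = Add(-8, 0) = -8)
Function('P')(m, a) = Mul(Pow(Add(-8, a), -1), Add(22, m)) (Function('P')(m, a) = Mul(Add(m, 22), Pow(Add(a, -8), -1)) = Mul(Add(22, m), Pow(Add(-8, a), -1)) = Mul(Pow(Add(-8, a), -1), Add(22, m)))
Add(-433259, Mul(-1, Function('P')(653, -978))) = Add(-433259, Mul(-1, Mul(Pow(Add(-8, -978), -1), Add(22, 653)))) = Add(-433259, Mul(-1, Mul(Pow(-986, -1), 675))) = Add(-433259, Mul(-1, Mul(Rational(-1, 986), 675))) = Add(-433259, Mul(-1, Rational(-675, 986))) = Add(-433259, Rational(675, 986)) = Rational(-427192699, 986)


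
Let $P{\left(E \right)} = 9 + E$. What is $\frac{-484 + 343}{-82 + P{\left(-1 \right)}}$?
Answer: $\frac{141}{74} \approx 1.9054$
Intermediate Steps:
$\frac{-484 + 343}{-82 + P{\left(-1 \right)}} = \frac{-484 + 343}{-82 + \left(9 - 1\right)} = - \frac{141}{-82 + 8} = - \frac{141}{-74} = \left(-141\right) \left(- \frac{1}{74}\right) = \frac{141}{74}$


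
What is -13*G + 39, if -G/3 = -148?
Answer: -5733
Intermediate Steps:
G = 444 (G = -3*(-148) = 444)
-13*G + 39 = -13*444 + 39 = -5772 + 39 = -5733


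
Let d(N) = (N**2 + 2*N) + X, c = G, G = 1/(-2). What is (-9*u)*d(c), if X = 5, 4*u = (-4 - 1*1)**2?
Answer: -3825/16 ≈ -239.06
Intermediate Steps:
G = -1/2 ≈ -0.50000
u = 25/4 (u = (-4 - 1*1)**2/4 = (-4 - 1)**2/4 = (1/4)*(-5)**2 = (1/4)*25 = 25/4 ≈ 6.2500)
c = -1/2 ≈ -0.50000
d(N) = 5 + N**2 + 2*N (d(N) = (N**2 + 2*N) + 5 = 5 + N**2 + 2*N)
(-9*u)*d(c) = (-9*25/4)*(5 + (-1/2)**2 + 2*(-1/2)) = -225*(5 + 1/4 - 1)/4 = -225/4*17/4 = -3825/16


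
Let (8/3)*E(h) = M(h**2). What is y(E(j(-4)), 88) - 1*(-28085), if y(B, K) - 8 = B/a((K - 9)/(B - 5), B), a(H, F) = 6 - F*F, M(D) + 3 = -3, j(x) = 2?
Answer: 140453/5 ≈ 28091.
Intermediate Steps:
M(D) = -6 (M(D) = -3 - 3 = -6)
a(H, F) = 6 - F**2
E(h) = -9/4 (E(h) = (3/8)*(-6) = -9/4)
y(B, K) = 8 + B/(6 - B**2)
y(E(j(-4)), 88) - 1*(-28085) = (8 - 1*(-9/4)/(-6 + (-9/4)**2)) - 1*(-28085) = (8 - 1*(-9/4)/(-6 + 81/16)) + 28085 = (8 - 1*(-9/4)/(-15/16)) + 28085 = (8 - 1*(-9/4)*(-16/15)) + 28085 = (8 - 12/5) + 28085 = 28/5 + 28085 = 140453/5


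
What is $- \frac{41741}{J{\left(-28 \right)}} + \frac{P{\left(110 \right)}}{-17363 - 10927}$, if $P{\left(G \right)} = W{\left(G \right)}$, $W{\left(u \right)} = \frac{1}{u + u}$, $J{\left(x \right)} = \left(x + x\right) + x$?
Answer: $\frac{3092709949}{6223800} \approx 496.92$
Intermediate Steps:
$J{\left(x \right)} = 3 x$ ($J{\left(x \right)} = 2 x + x = 3 x$)
$W{\left(u \right)} = \frac{1}{2 u}$
$P{\left(G \right)} = \frac{1}{2 G}$
$- \frac{41741}{J{\left(-28 \right)}} + \frac{P{\left(110 \right)}}{-17363 - 10927} = - \frac{41741}{3 \left(-28\right)} + \frac{\frac{1}{2} \cdot \frac{1}{110}}{-17363 - 10927} = - \frac{41741}{-84} + \frac{\frac{1}{2} \cdot \frac{1}{110}}{-28290} = \left(-41741\right) \left(- \frac{1}{84}\right) + \frac{1}{220} \left(- \frac{1}{28290}\right) = \frac{5963}{12} - \frac{1}{6223800} = \frac{3092709949}{6223800}$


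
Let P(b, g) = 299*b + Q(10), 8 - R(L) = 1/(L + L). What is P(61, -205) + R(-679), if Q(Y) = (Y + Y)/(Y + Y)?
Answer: 24780785/1358 ≈ 18248.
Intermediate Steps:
R(L) = 8 - 1/(2*L) (R(L) = 8 - 1/(L + L) = 8 - 1/(2*L))
Q(Y) = 1 (Q(Y) = (2*Y)/((2*Y)) = (2*Y)*(1/(2*Y)) = 1)
P(b, g) = 1 + 299*b (P(b, g) = 299*b + 1 = 1 + 299*b)
P(61, -205) + R(-679) = (1 + 299*61) + (8 - 1/2/(-679)) = (1 + 18239) + (8 - 1/2*(-1/679)) = 18240 + (8 + 1/1358) = 18240 + 10865/1358 = 24780785/1358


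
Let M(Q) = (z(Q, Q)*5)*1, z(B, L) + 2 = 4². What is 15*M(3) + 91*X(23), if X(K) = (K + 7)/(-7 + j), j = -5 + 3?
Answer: 2240/3 ≈ 746.67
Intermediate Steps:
z(B, L) = 14 (z(B, L) = -2 + 4² = -2 + 16 = 14)
j = -2
M(Q) = 70 (M(Q) = (14*5)*1 = 70*1 = 70)
X(K) = -7/9 - K/9 (X(K) = (K + 7)/(-7 - 2) = (7 + K)/(-9) = (7 + K)*(-⅑) = -7/9 - K/9)
15*M(3) + 91*X(23) = 15*70 + 91*(-7/9 - ⅑*23) = 1050 + 91*(-7/9 - 23/9) = 1050 + 91*(-10/3) = 1050 - 910/3 = 2240/3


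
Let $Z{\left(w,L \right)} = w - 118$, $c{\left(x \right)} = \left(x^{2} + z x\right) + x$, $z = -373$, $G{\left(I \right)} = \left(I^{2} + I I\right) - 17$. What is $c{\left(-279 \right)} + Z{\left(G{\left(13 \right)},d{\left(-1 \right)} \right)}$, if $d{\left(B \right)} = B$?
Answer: $181832$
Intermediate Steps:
$G{\left(I \right)} = -17 + 2 I^{2}$ ($G{\left(I \right)} = \left(I^{2} + I^{2}\right) - 17 = 2 I^{2} - 17 = -17 + 2 I^{2}$)
$c{\left(x \right)} = x^{2} - 372 x$ ($c{\left(x \right)} = \left(x^{2} - 373 x\right) + x = x^{2} - 372 x$)
$Z{\left(w,L \right)} = -118 + w$ ($Z{\left(w,L \right)} = w - 118 = -118 + w$)
$c{\left(-279 \right)} + Z{\left(G{\left(13 \right)},d{\left(-1 \right)} \right)} = - 279 \left(-372 - 279\right) - \left(135 - 338\right) = \left(-279\right) \left(-651\right) + \left(-118 + \left(-17 + 2 \cdot 169\right)\right) = 181629 + \left(-118 + \left(-17 + 338\right)\right) = 181629 + \left(-118 + 321\right) = 181629 + 203 = 181832$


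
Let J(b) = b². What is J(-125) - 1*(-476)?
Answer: 16101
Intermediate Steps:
J(-125) - 1*(-476) = (-125)² - 1*(-476) = 15625 + 476 = 16101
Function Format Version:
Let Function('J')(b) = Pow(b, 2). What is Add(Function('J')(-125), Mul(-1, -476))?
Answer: 16101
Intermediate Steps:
Add(Function('J')(-125), Mul(-1, -476)) = Add(Pow(-125, 2), Mul(-1, -476)) = Add(15625, 476) = 16101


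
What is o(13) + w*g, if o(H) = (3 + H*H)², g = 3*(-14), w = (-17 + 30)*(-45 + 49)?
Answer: 27400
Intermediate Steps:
w = 52 (w = 13*4 = 52)
g = -42
o(H) = (3 + H²)²
o(13) + w*g = (3 + 13²)² + 52*(-42) = (3 + 169)² - 2184 = 172² - 2184 = 29584 - 2184 = 27400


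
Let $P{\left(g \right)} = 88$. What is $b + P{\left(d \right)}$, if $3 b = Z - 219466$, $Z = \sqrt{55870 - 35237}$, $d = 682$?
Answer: $- \frac{219202}{3} + \frac{\sqrt{20633}}{3} \approx -73020.0$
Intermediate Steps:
$Z = \sqrt{20633} \approx 143.64$
$b = - \frac{219466}{3} + \frac{\sqrt{20633}}{3}$ ($b = \frac{\sqrt{20633} - 219466}{3} = \frac{-219466 + \sqrt{20633}}{3} = - \frac{219466}{3} + \frac{\sqrt{20633}}{3} \approx -73108.0$)
$b + P{\left(d \right)} = \left(- \frac{219466}{3} + \frac{\sqrt{20633}}{3}\right) + 88 = - \frac{219202}{3} + \frac{\sqrt{20633}}{3}$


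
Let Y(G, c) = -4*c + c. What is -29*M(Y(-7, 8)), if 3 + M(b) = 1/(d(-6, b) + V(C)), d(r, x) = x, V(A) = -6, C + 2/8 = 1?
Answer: 2639/30 ≈ 87.967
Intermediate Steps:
C = ¾ (C = -¼ + 1 = ¾ ≈ 0.75000)
Y(G, c) = -3*c
M(b) = -3 + 1/(-6 + b) (M(b) = -3 + 1/(b - 6) = -3 + 1/(-6 + b))
-29*M(Y(-7, 8)) = -29*(19 - (-9)*8)/(-6 - 3*8) = -29*(19 - 3*(-24))/(-6 - 24) = -29*(19 + 72)/(-30) = -(-29)*91/30 = -29*(-91/30) = 2639/30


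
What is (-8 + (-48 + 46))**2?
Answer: 100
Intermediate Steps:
(-8 + (-48 + 46))**2 = (-8 - 2)**2 = (-10)**2 = 100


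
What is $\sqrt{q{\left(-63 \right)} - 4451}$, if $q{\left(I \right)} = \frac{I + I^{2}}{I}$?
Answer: $i \sqrt{4513} \approx 67.179 i$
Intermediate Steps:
$q{\left(I \right)} = \frac{I + I^{2}}{I}$
$\sqrt{q{\left(-63 \right)} - 4451} = \sqrt{\left(1 - 63\right) - 4451} = \sqrt{-62 - 4451} = \sqrt{-4513} = i \sqrt{4513}$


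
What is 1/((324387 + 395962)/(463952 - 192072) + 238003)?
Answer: 38840/9244139427 ≈ 4.2016e-6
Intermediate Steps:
1/((324387 + 395962)/(463952 - 192072) + 238003) = 1/(720349/271880 + 238003) = 1/(720349*(1/271880) + 238003) = 1/(102907/38840 + 238003) = 1/(9244139427/38840) = 38840/9244139427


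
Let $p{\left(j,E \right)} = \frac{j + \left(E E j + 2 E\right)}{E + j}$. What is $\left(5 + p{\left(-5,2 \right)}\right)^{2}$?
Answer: $144$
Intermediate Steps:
$p{\left(j,E \right)} = \frac{j + 2 E + j E^{2}}{E + j}$ ($p{\left(j,E \right)} = \frac{j + \left(E^{2} j + 2 E\right)}{E + j} = \frac{j + \left(j E^{2} + 2 E\right)}{E + j} = \frac{j + \left(2 E + j E^{2}\right)}{E + j} = \frac{j + 2 E + j E^{2}}{E + j}$)
$\left(5 + p{\left(-5,2 \right)}\right)^{2} = \left(5 + \frac{-5 + 2 \cdot 2 - 5 \cdot 2^{2}}{2 - 5}\right)^{2} = \left(5 + \frac{-5 + 4 - 20}{-3}\right)^{2} = \left(5 - \frac{-5 + 4 - 20}{3}\right)^{2} = \left(5 - -7\right)^{2} = \left(5 + 7\right)^{2} = 12^{2} = 144$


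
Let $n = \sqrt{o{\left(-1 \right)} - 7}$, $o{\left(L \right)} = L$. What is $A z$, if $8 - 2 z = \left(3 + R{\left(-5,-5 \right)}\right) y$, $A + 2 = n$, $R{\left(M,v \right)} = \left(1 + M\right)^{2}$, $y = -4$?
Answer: $-84 + 84 i \sqrt{2} \approx -84.0 + 118.79 i$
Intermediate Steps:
$n = 2 i \sqrt{2}$ ($n = \sqrt{-1 - 7} = \sqrt{-8} = 2 i \sqrt{2} \approx 2.8284 i$)
$A = -2 + 2 i \sqrt{2} \approx -2.0 + 2.8284 i$
$z = 42$ ($z = 4 - \frac{\left(3 + \left(1 - 5\right)^{2}\right) \left(-4\right)}{2} = 4 - \frac{\left(3 + \left(-4\right)^{2}\right) \left(-4\right)}{2} = 4 - \frac{\left(3 + 16\right) \left(-4\right)}{2} = 4 - \frac{19 \left(-4\right)}{2} = 4 - -38 = 4 + 38 = 42$)
$A z = \left(-2 + 2 i \sqrt{2}\right) 42 = -84 + 84 i \sqrt{2}$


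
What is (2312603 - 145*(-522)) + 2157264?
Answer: 4545557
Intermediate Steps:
(2312603 - 145*(-522)) + 2157264 = (2312603 + 75690) + 2157264 = 2388293 + 2157264 = 4545557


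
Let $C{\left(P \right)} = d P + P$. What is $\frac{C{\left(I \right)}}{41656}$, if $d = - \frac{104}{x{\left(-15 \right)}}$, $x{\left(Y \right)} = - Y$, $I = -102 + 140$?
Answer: $- \frac{1691}{312420} \approx -0.0054126$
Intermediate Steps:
$I = 38$
$d = - \frac{104}{15}$ ($d = - \frac{104}{\left(-1\right) \left(-15\right)} = - \frac{104}{15} \approx -6.9333$)
$C{\left(P \right)} = - \frac{89 P}{15}$ ($C{\left(P \right)} = - \frac{104 P}{15} + P = - \frac{89 P}{15}$)
$\frac{C{\left(I \right)}}{41656} = \frac{\left(- \frac{89}{15}\right) 38}{41656} = \left(- \frac{3382}{15}\right) \frac{1}{41656} = - \frac{1691}{312420}$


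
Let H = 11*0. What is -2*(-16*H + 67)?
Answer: -134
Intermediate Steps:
H = 0
-2*(-16*H + 67) = -2*(-16*0 + 67) = -2*(0 + 67) = -2*67 = -134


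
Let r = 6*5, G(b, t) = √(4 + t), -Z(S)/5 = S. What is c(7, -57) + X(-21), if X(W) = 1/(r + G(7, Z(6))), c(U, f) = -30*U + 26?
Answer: (-184*√26 + 5519*I)/(√26 - 30*I) ≈ -183.97 - 0.0055065*I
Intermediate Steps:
Z(S) = -5*S
c(U, f) = 26 - 30*U
r = 30
X(W) = 1/(30 + I*√26) (X(W) = 1/(30 + √(4 - 5*6)) = 1/(30 + √(4 - 30)) = 1/(30 + √(-26)) = 1/(30 + I*√26))
c(7, -57) + X(-21) = (26 - 30*7) + (15/463 - I*√26/926) = (26 - 210) + (15/463 - I*√26/926) = -184 + (15/463 - I*√26/926) = -85177/463 - I*√26/926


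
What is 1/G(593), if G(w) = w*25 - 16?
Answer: 1/14809 ≈ 6.7526e-5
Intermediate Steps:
G(w) = -16 + 25*w (G(w) = 25*w - 16 = -16 + 25*w)
1/G(593) = 1/(-16 + 25*593) = 1/(-16 + 14825) = 1/14809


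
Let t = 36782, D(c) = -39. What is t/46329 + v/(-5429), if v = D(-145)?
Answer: 201496309/251520141 ≈ 0.80111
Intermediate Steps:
v = -39
t/46329 + v/(-5429) = 36782/46329 - 39/(-5429) = 36782*(1/46329) - 39*(-1/5429) = 36782/46329 + 39/5429 = 201496309/251520141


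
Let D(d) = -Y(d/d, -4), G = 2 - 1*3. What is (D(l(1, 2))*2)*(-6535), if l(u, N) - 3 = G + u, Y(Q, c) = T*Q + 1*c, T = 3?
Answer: -13070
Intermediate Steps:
G = -1 (G = 2 - 3 = -1)
Y(Q, c) = c + 3*Q (Y(Q, c) = 3*Q + 1*c = 3*Q + c = c + 3*Q)
l(u, N) = 2 + u (l(u, N) = 3 + (-1 + u) = 2 + u)
D(d) = 1 (D(d) = -(-4 + 3*(d/d)) = -(-4 + 3*1) = -(-4 + 3) = -1*(-1) = 1)
(D(l(1, 2))*2)*(-6535) = (1*2)*(-6535) = 2*(-6535) = -13070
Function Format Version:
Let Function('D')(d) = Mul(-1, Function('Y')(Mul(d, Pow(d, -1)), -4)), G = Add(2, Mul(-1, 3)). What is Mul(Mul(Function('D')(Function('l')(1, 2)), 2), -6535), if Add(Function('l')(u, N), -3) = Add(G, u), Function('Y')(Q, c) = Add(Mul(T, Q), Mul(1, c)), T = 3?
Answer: -13070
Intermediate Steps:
G = -1 (G = Add(2, -3) = -1)
Function('Y')(Q, c) = Add(c, Mul(3, Q)) (Function('Y')(Q, c) = Add(Mul(3, Q), Mul(1, c)) = Add(Mul(3, Q), c) = Add(c, Mul(3, Q)))
Function('l')(u, N) = Add(2, u) (Function('l')(u, N) = Add(3, Add(-1, u)) = Add(2, u))
Function('D')(d) = 1 (Function('D')(d) = Mul(-1, Add(-4, Mul(3, Mul(d, Pow(d, -1))))) = Mul(-1, Add(-4, Mul(3, 1))) = Mul(-1, Add(-4, 3)) = Mul(-1, -1) = 1)
Mul(Mul(Function('D')(Function('l')(1, 2)), 2), -6535) = Mul(Mul(1, 2), -6535) = Mul(2, -6535) = -13070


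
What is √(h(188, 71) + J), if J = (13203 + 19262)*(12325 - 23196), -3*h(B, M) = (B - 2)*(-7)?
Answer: I*√352926581 ≈ 18786.0*I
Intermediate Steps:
h(B, M) = -14/3 + 7*B/3 (h(B, M) = -(B - 2)*(-7)/3 = -(-2 + B)*(-7)/3 = -(14 - 7*B)/3 = -14/3 + 7*B/3)
J = -352927015 (J = 32465*(-10871) = -352927015)
√(h(188, 71) + J) = √((-14/3 + (7/3)*188) - 352927015) = √((-14/3 + 1316/3) - 352927015) = √(434 - 352927015) = √(-352926581) = I*√352926581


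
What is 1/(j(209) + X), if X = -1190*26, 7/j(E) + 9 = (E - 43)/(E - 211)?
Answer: -92/2846487 ≈ -3.2321e-5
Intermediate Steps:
j(E) = 7/(-9 + (-43 + E)/(-211 + E)) (j(E) = 7/(-9 + (E - 43)/(E - 211)) = 7/(-9 + (-43 + E)/(-211 + E)))
X = -30940
1/(j(209) + X) = 1/(7*(211 - 1*209)/(8*(-232 + 209)) - 30940) = 1/((7/8)*(211 - 209)/(-23) - 30940) = 1/((7/8)*(-1/23)*2 - 30940) = 1/(-7/92 - 30940) = 1/(-2846487/92) = -92/2846487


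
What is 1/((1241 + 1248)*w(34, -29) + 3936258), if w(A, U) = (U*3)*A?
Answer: -1/3426204 ≈ -2.9187e-7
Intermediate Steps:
w(A, U) = 3*A*U (w(A, U) = (3*U)*A = 3*A*U)
1/((1241 + 1248)*w(34, -29) + 3936258) = 1/((1241 + 1248)*(3*34*(-29)) + 3936258) = 1/(2489*(-2958) + 3936258) = 1/(-7362462 + 3936258) = 1/(-3426204) = -1/3426204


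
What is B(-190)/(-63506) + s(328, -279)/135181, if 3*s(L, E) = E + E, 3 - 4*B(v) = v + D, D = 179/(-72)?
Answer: -5304561983/2472423720768 ≈ -0.0021455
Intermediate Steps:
D = -179/72 (D = 179*(-1/72) = -179/72 ≈ -2.4861)
B(v) = 395/288 - v/4 (B(v) = ¾ - (v - 179/72)/4 = ¾ - (-179/72 + v)/4 = ¾ + (179/288 - v/4) = 395/288 - v/4)
s(L, E) = 2*E/3 (s(L, E) = (E + E)/3 = (2*E)/3 = 2*E/3)
B(-190)/(-63506) + s(328, -279)/135181 = (395/288 - ¼*(-190))/(-63506) + ((⅔)*(-279))/135181 = (395/288 + 95/2)*(-1/63506) - 186*1/135181 = (14075/288)*(-1/63506) - 186/135181 = -14075/18289728 - 186/135181 = -5304561983/2472423720768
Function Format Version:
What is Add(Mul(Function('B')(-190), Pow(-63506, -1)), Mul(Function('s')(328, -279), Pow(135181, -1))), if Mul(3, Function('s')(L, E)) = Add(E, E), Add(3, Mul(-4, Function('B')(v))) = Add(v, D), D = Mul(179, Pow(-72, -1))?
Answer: Rational(-5304561983, 2472423720768) ≈ -0.0021455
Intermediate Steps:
D = Rational(-179, 72) (D = Mul(179, Rational(-1, 72)) = Rational(-179, 72) ≈ -2.4861)
Function('B')(v) = Add(Rational(395, 288), Mul(Rational(-1, 4), v)) (Function('B')(v) = Add(Rational(3, 4), Mul(Rational(-1, 4), Add(v, Rational(-179, 72)))) = Add(Rational(3, 4), Mul(Rational(-1, 4), Add(Rational(-179, 72), v))) = Add(Rational(3, 4), Add(Rational(179, 288), Mul(Rational(-1, 4), v))) = Add(Rational(395, 288), Mul(Rational(-1, 4), v)))
Function('s')(L, E) = Mul(Rational(2, 3), E) (Function('s')(L, E) = Mul(Rational(1, 3), Add(E, E)) = Mul(Rational(1, 3), Mul(2, E)) = Mul(Rational(2, 3), E))
Add(Mul(Function('B')(-190), Pow(-63506, -1)), Mul(Function('s')(328, -279), Pow(135181, -1))) = Add(Mul(Add(Rational(395, 288), Mul(Rational(-1, 4), -190)), Pow(-63506, -1)), Mul(Mul(Rational(2, 3), -279), Pow(135181, -1))) = Add(Mul(Add(Rational(395, 288), Rational(95, 2)), Rational(-1, 63506)), Mul(-186, Rational(1, 135181))) = Add(Mul(Rational(14075, 288), Rational(-1, 63506)), Rational(-186, 135181)) = Add(Rational(-14075, 18289728), Rational(-186, 135181)) = Rational(-5304561983, 2472423720768)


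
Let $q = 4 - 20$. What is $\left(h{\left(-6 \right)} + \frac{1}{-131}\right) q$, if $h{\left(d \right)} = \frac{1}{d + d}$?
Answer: $\frac{572}{393} \approx 1.4555$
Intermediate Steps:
$h{\left(d \right)} = \frac{1}{2 d}$
$q = -16$ ($q = 4 - 20 = -16$)
$\left(h{\left(-6 \right)} + \frac{1}{-131}\right) q = \left(\frac{1}{2 \left(-6\right)} + \frac{1}{-131}\right) \left(-16\right) = \left(\frac{1}{2} \left(- \frac{1}{6}\right) - \frac{1}{131}\right) \left(-16\right) = \left(- \frac{1}{12} - \frac{1}{131}\right) \left(-16\right) = \left(- \frac{143}{1572}\right) \left(-16\right) = \frac{572}{393}$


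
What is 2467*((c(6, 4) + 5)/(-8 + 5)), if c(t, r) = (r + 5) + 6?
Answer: -49340/3 ≈ -16447.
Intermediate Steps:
c(t, r) = 11 + r (c(t, r) = (5 + r) + 6 = 11 + r)
2467*((c(6, 4) + 5)/(-8 + 5)) = 2467*(((11 + 4) + 5)/(-8 + 5)) = 2467*((15 + 5)/(-3)) = 2467*(20*(-1/3)) = 2467*(-20/3) = -49340/3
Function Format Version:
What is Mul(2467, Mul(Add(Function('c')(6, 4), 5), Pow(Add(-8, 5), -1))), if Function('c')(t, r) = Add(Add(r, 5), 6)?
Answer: Rational(-49340, 3) ≈ -16447.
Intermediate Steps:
Function('c')(t, r) = Add(11, r) (Function('c')(t, r) = Add(Add(5, r), 6) = Add(11, r))
Mul(2467, Mul(Add(Function('c')(6, 4), 5), Pow(Add(-8, 5), -1))) = Mul(2467, Mul(Add(Add(11, 4), 5), Pow(Add(-8, 5), -1))) = Mul(2467, Mul(Add(15, 5), Pow(-3, -1))) = Mul(2467, Mul(20, Rational(-1, 3))) = Mul(2467, Rational(-20, 3)) = Rational(-49340, 3)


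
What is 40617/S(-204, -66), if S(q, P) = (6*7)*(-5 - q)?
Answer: 13539/2786 ≈ 4.8597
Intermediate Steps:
S(q, P) = -210 - 42*q (S(q, P) = 42*(-5 - q) = -210 - 42*q)
40617/S(-204, -66) = 40617/(-210 - 42*(-204)) = 40617/(-210 + 8568) = 40617/8358 = 40617*(1/8358) = 13539/2786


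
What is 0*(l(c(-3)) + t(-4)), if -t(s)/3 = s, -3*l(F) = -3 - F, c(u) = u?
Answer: 0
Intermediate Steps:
l(F) = 1 + F/3 (l(F) = -(-3 - F)/3 = 1 + F/3)
t(s) = -3*s
0*(l(c(-3)) + t(-4)) = 0*((1 + (1/3)*(-3)) - 3*(-4)) = 0*((1 - 1) + 12) = 0*(0 + 12) = 0*12 = 0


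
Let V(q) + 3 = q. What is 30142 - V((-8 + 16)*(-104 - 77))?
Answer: 31593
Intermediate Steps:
V(q) = -3 + q
30142 - V((-8 + 16)*(-104 - 77)) = 30142 - (-3 + (-8 + 16)*(-104 - 77)) = 30142 - (-3 + 8*(-181)) = 30142 - (-3 - 1448) = 30142 - 1*(-1451) = 30142 + 1451 = 31593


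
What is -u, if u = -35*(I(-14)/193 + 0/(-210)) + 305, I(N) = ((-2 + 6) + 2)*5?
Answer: -57815/193 ≈ -299.56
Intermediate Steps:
I(N) = 30 (I(N) = (4 + 2)*5 = 6*5 = 30)
u = 57815/193 (u = -35*(30/193 + 0/(-210)) + 305 = -35*(30*(1/193) + 0*(-1/210)) + 305 = -35*(30/193 + 0) + 305 = -35*30/193 + 305 = -1050/193 + 305 = 57815/193 ≈ 299.56)
-u = -1*57815/193 = -57815/193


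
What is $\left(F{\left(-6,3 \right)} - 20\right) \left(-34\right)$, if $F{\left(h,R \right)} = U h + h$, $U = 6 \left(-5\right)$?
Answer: $-5236$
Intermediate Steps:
$U = -30$
$F{\left(h,R \right)} = - 29 h$ ($F{\left(h,R \right)} = - 30 h + h = - 29 h$)
$\left(F{\left(-6,3 \right)} - 20\right) \left(-34\right) = \left(\left(-29\right) \left(-6\right) - 20\right) \left(-34\right) = \left(174 - 20\right) \left(-34\right) = 154 \left(-34\right) = -5236$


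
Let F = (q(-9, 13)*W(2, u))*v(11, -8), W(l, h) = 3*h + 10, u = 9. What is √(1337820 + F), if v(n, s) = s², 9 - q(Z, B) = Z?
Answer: 2*√345111 ≈ 1174.9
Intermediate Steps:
q(Z, B) = 9 - Z
W(l, h) = 10 + 3*h
F = 42624 (F = ((9 - 1*(-9))*(10 + 3*9))*(-8)² = ((9 + 9)*(10 + 27))*64 = (18*37)*64 = 666*64 = 42624)
√(1337820 + F) = √(1337820 + 42624) = √1380444 = 2*√345111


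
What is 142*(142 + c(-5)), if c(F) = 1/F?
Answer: 100678/5 ≈ 20136.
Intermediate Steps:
142*(142 + c(-5)) = 142*(142 + 1/(-5)) = 142*(142 - 1/5) = 142*(709/5) = 100678/5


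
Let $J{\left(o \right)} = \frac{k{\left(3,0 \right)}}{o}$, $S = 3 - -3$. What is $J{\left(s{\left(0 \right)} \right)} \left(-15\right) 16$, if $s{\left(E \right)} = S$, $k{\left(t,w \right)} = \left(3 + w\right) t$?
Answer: $-360$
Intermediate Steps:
$S = 6$ ($S = 3 + 3 = 6$)
$k{\left(t,w \right)} = t \left(3 + w\right)$
$s{\left(E \right)} = 6$
$J{\left(o \right)} = \frac{9}{o}$ ($J{\left(o \right)} = \frac{3 \left(3 + 0\right)}{o} = \frac{3 \cdot 3}{o} = \frac{9}{o}$)
$J{\left(s{\left(0 \right)} \right)} \left(-15\right) 16 = \frac{9}{6} \left(-15\right) 16 = 9 \cdot \frac{1}{6} \left(-15\right) 16 = \frac{3}{2} \left(-15\right) 16 = \left(- \frac{45}{2}\right) 16 = -360$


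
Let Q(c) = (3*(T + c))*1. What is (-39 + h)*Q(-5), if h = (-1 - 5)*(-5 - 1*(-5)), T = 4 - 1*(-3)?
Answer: -234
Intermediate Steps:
T = 7 (T = 4 + 3 = 7)
Q(c) = 21 + 3*c (Q(c) = (3*(7 + c))*1 = (21 + 3*c)*1 = 21 + 3*c)
h = 0 (h = -6*(-5 + 5) = -6*0 = 0)
(-39 + h)*Q(-5) = (-39 + 0)*(21 + 3*(-5)) = -39*(21 - 15) = -39*6 = -234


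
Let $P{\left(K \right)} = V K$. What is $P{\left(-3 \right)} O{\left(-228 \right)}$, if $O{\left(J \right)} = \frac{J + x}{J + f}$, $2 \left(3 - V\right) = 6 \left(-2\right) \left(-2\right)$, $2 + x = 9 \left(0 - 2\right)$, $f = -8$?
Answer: $\frac{1674}{59} \approx 28.373$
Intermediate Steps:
$x = -20$ ($x = -2 + 9 \left(0 - 2\right) = -2 + 9 \left(-2\right) = -2 - 18 = -20$)
$V = -9$ ($V = 3 - \frac{6 \left(-2\right) \left(-2\right)}{2} = 3 - \frac{\left(-12\right) \left(-2\right)}{2} = 3 - 12 = -9$)
$P{\left(K \right)} = - 9 K$
$O{\left(J \right)} = \frac{-20 + J}{-8 + J}$ ($O{\left(J \right)} = \frac{J - 20}{J - 8} = \frac{-20 + J}{-8 + J}$)
$P{\left(-3 \right)} O{\left(-228 \right)} = \left(-9\right) \left(-3\right) \frac{-20 - 228}{-8 - 228} = 27 \frac{1}{-236} \left(-248\right) = 27 \left(\left(- \frac{1}{236}\right) \left(-248\right)\right) = 27 \cdot \frac{62}{59} = \frac{1674}{59}$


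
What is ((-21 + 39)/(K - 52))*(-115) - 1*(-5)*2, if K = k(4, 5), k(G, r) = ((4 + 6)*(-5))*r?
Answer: 2545/151 ≈ 16.854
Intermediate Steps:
k(G, r) = -50*r (k(G, r) = (10*(-5))*r = -50*r)
K = -250 (K = -50*5 = -250)
((-21 + 39)/(K - 52))*(-115) - 1*(-5)*2 = ((-21 + 39)/(-250 - 52))*(-115) - 1*(-5)*2 = (18/(-302))*(-115) + 5*2 = (18*(-1/302))*(-115) + 10 = -9/151*(-115) + 10 = 1035/151 + 10 = 2545/151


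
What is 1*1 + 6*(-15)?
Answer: -89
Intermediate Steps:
1*1 + 6*(-15) = 1 - 90 = -89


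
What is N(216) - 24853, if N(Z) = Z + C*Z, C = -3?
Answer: -25285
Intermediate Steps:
N(Z) = -2*Z (N(Z) = Z - 3*Z = -2*Z)
N(216) - 24853 = -2*216 - 24853 = -432 - 24853 = -25285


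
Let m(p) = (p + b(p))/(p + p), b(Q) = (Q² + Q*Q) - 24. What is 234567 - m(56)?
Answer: 1641575/7 ≈ 2.3451e+5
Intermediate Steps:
b(Q) = -24 + 2*Q² (b(Q) = (Q² + Q²) - 24 = 2*Q² - 24 = -24 + 2*Q²)
m(p) = (-24 + p + 2*p²)/(2*p) (m(p) = (p + (-24 + 2*p²))/(p + p) = (-24 + p + 2*p²)/((2*p)) = (-24 + p + 2*p²)*(1/(2*p)) = (-24 + p + 2*p²)/(2*p))
234567 - m(56) = 234567 - (½ + 56 - 12/56) = 234567 - (½ + 56 - 12*1/56) = 234567 - (½ + 56 - 3/14) = 234567 - 1*394/7 = 234567 - 394/7 = 1641575/7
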